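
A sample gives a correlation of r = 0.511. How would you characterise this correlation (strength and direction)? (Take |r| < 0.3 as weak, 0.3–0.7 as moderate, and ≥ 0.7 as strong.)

moderate positive

r = 0.511 > 0 so the relationship is positive.
|r| = 0.511, which falls in the moderate range.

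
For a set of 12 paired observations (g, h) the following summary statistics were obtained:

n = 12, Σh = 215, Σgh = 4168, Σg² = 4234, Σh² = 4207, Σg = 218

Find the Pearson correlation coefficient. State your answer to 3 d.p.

0.841

r = (nΣgh − ΣgΣh) / √[(nΣg² − (Σg)²)(nΣh² − (Σh)²)]
Numerator: 12×4168 − 218×215 = 3146
Denominator: √[(50808 − 47524)(50484 − 46225)] = √[3284 × 4259] = 3739.8604
r = 3146 / 3739.8604 ≈ 0.841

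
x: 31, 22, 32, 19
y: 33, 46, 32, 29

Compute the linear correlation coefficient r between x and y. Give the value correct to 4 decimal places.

n = 4, Σx = 104, Σy = 140, Σx² = 2830, Σy² = 5070, Σxy = 3610
nΣxy − ΣxΣy = 14440 − 14560 = -120
nΣx² − (Σx)² = 11320 − 10816 = 504; nΣy² − (Σy)² = 20280 − 19600 = 680
r = -120 / √(504 × 680) = -120 / 585.4229 ≈ -0.2050

-0.2050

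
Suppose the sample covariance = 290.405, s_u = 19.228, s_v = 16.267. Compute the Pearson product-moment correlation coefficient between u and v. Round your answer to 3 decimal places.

r = Cov(u,v) / (s_u · s_v) = 290.405 / (19.228 × 16.267)
  = 290.405 / 312.7819 ≈ 0.928

0.928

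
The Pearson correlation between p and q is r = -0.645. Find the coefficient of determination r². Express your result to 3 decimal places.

r² = (-0.645)² = 0.416

0.416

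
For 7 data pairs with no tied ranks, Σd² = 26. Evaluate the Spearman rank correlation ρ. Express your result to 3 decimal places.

ρ = 1 − 6Σd² / [n(n²−1)] = 1 − 6×26 / (7×48)
  = 1 − 156/336 = 1 − 0.4643 ≈ 0.536

0.536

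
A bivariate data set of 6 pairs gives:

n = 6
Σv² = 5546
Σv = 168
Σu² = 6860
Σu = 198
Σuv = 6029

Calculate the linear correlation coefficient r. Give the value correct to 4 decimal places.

r = (nΣuv − ΣuΣv) / √[(nΣu² − (Σu)²)(nΣv² − (Σv)²)]
Numerator: 6×6029 − 198×168 = 2910
Denominator: √[(41160 − 39204)(33276 − 28224)] = √[1956 × 5052] = 3143.5190
r = 2910 / 3143.5190 ≈ 0.9257

0.9257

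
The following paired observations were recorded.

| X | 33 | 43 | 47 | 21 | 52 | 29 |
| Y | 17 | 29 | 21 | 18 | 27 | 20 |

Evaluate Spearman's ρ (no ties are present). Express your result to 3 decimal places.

Rank X: 3, 4, 5, 1, 6, 2
Rank Y: 1, 6, 4, 2, 5, 3
d = rank(X) − rank(Y): 2, -2, 1, -1, 1, -1; Σd² = 12
ρ = 1 − 6Σd² / [n(n²−1)] = 1 − 6×12 / (6×35) = 1 − 72/210 ≈ 0.657

0.657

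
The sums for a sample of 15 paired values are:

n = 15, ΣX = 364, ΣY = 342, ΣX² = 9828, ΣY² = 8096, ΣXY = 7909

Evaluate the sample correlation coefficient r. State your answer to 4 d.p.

-0.7161

r = (nΣXY − ΣXΣY) / √[(nΣX² − (ΣX)²)(nΣY² − (ΣY)²)]
Numerator: 15×7909 − 364×342 = -5853
Denominator: √[(147420 − 132496)(121440 − 116964)] = √[14924 × 4476] = 8173.1159
r = -5853 / 8173.1159 ≈ -0.7161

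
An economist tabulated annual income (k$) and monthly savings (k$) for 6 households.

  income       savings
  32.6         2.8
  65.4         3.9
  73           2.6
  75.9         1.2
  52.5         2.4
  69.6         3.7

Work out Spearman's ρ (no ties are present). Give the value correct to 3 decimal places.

Rank income: 1, 3, 5, 6, 2, 4
Rank savings: 4, 6, 3, 1, 2, 5
d = rank(income) − rank(savings): -3, -3, 2, 5, 0, -1; Σd² = 48
ρ = 1 − 6Σd² / [n(n²−1)] = 1 − 6×48 / (6×35) = 1 − 288/210 ≈ -0.371

-0.371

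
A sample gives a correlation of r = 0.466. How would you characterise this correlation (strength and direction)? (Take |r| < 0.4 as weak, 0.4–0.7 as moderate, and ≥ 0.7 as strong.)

moderate positive

r = 0.466 > 0 so the relationship is positive.
|r| = 0.466, which falls in the moderate range.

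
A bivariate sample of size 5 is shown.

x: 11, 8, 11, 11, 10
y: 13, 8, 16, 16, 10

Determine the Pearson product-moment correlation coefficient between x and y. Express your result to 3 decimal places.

0.879

n = 5, Σx = 51, Σy = 63, Σx² = 527, Σy² = 845, Σxy = 659
nΣxy − ΣxΣy = 3295 − 3213 = 82
nΣx² − (Σx)² = 2635 − 2601 = 34; nΣy² − (Σy)² = 4225 − 3969 = 256
r = 82 / √(34 × 256) = 82 / 93.2952 ≈ 0.879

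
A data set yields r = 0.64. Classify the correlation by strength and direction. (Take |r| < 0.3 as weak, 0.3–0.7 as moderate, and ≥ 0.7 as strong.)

r = 0.64 > 0 so the relationship is positive.
|r| = 0.64, which falls in the moderate range.

moderate positive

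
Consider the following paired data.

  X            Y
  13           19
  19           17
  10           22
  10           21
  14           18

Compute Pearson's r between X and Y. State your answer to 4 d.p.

n = 5, ΣX = 66, ΣY = 97, ΣX² = 926, ΣY² = 1899, ΣXY = 1252
nΣXY − ΣXΣY = 6260 − 6402 = -142
nΣX² − (ΣX)² = 4630 − 4356 = 274; nΣY² − (ΣY)² = 9495 − 9409 = 86
r = -142 / √(274 × 86) = -142 / 153.5057 ≈ -0.9250

-0.9250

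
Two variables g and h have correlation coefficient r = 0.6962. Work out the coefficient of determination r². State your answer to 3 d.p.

0.485

r² = (0.6962)² = 0.485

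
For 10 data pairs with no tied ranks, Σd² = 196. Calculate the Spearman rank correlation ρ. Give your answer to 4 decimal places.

ρ = 1 − 6Σd² / [n(n²−1)] = 1 − 6×196 / (10×99)
  = 1 − 1176/990 = 1 − 1.18788 ≈ -0.1879

-0.1879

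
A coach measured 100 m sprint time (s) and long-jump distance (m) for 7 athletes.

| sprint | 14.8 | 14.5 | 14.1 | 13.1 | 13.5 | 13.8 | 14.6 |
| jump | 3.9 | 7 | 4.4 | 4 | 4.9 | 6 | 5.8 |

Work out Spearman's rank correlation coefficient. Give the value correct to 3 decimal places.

Rank sprint: 7, 5, 4, 1, 2, 3, 6
Rank jump: 1, 7, 3, 2, 4, 6, 5
d = rank(sprint) − rank(jump): 6, -2, 1, -1, -2, -3, 1; Σd² = 56
ρ = 1 − 6Σd² / [n(n²−1)] = 1 − 6×56 / (7×48) = 1 − 336/336 ≈ 0.000

0.000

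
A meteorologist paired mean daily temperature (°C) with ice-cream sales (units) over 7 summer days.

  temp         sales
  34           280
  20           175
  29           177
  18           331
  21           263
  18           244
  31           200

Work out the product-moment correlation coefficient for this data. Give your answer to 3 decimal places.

n = 7, Σx = 171, Σy = 1670, Σx² = 4447, Σy² = 418620, Σxy = 40226
nΣxy − ΣxΣy = 281582 − 285570 = -3988
nΣx² − (Σx)² = 31129 − 29241 = 1888; nΣy² − (Σy)² = 2930340 − 2788900 = 141440
r = -3988 / √(1888 × 141440) = -3988 / 16341.3194 ≈ -0.244

-0.244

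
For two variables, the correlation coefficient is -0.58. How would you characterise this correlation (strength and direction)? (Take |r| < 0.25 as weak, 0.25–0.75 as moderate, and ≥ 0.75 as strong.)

moderate negative

r = -0.58 < 0 so the relationship is negative.
|r| = 0.58, which falls in the moderate range.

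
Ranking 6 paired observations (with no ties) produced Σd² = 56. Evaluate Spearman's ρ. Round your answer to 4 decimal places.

ρ = 1 − 6Σd² / [n(n²−1)] = 1 − 6×56 / (6×35)
  = 1 − 336/210 = 1 − 1.60000 ≈ -0.6000

-0.6000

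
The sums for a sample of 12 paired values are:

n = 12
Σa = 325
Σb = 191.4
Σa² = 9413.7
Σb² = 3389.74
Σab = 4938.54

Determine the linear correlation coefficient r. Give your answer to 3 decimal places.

r = (nΣab − ΣaΣb) / √[(nΣa² − (Σa)²)(nΣb² − (Σb)²)]
Numerator: 12×4938.54 − 325×191.4 = -2942.52
Denominator: √[(112964.4 − 105625)(40676.88 − 36633.96)] = √[7339.4 × 4042.92] = 5447.2568
r = -2942.52 / 5447.2568 ≈ -0.540

-0.540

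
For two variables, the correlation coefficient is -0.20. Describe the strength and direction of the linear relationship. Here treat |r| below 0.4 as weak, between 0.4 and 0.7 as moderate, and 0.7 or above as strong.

r = -0.20 < 0 so the relationship is negative.
|r| = 0.20, which falls in the weak range.

weak negative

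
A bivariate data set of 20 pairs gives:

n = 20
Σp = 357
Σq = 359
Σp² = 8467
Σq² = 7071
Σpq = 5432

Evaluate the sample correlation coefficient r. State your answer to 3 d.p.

r = (nΣpq − ΣpΣq) / √[(nΣp² − (Σp)²)(nΣq² − (Σq)²)]
Numerator: 20×5432 − 357×359 = -19523
Denominator: √[(169340 − 127449)(141420 − 128881)] = √[41891 × 12539] = 22918.7968
r = -19523 / 22918.7968 ≈ -0.852

-0.852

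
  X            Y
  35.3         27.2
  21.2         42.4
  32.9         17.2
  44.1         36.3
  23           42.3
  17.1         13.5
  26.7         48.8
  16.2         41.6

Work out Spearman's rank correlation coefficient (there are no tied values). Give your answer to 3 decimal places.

-0.119

Rank X: 7, 3, 6, 8, 4, 2, 5, 1
Rank Y: 3, 7, 2, 4, 6, 1, 8, 5
d = rank(X) − rank(Y): 4, -4, 4, 4, -2, 1, -3, -4; Σd² = 94
ρ = 1 − 6Σd² / [n(n²−1)] = 1 − 6×94 / (8×63) = 1 − 564/504 ≈ -0.119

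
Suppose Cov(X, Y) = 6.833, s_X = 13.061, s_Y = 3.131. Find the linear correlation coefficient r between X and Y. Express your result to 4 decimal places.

r = Cov(X,Y) / (s_X · s_Y) = 6.833 / (13.061 × 3.131)
  = 6.833 / 40.8940 ≈ 0.1671

0.1671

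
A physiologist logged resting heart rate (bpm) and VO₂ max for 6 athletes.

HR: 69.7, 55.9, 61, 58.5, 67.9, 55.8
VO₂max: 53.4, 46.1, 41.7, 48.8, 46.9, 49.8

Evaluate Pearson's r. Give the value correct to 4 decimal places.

0.3238

n = 6, Σx = 368.8, Σy = 286.7, Σx² = 22850.2, Σy² = 13776.75, Σxy = 17660.82
nΣxy − ΣxΣy = 105964.92 − 105734.96 = 229.96
nΣx² − (Σx)² = 137101.2 − 136013.44 = 1087.76; nΣy² − (Σy)² = 82660.5 − 82196.89 = 463.61
r = 229.96 / √(1087.76 × 463.61) = 229.96 / 710.1383 ≈ 0.3238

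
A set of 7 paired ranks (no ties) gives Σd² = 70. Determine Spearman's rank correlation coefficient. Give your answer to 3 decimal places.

-0.250

ρ = 1 − 6Σd² / [n(n²−1)] = 1 − 6×70 / (7×48)
  = 1 − 420/336 = 1 − 1.2500 ≈ -0.250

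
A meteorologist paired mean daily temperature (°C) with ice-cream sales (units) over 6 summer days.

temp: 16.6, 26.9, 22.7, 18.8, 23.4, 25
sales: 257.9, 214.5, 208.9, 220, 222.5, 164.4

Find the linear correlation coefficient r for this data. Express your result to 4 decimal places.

n = 6, Σx = 133.4, Σy = 1288.2, Σx² = 3040.46, Σy² = 281095.48, Σxy = 28245.72
nΣxy − ΣxΣy = 169474.32 − 171845.88 = -2371.56
nΣx² − (Σx)² = 18242.76 − 17795.56 = 447.2; nΣy² − (Σy)² = 1686572.88 − 1659459.24 = 27113.64
r = -2371.56 / √(447.2 × 27113.64) = -2371.56 / 3482.1286 ≈ -0.6811

-0.6811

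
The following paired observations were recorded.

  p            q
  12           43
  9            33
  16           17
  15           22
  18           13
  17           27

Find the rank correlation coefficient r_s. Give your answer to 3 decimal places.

Rank p: 2, 1, 4, 3, 6, 5
Rank q: 6, 5, 2, 3, 1, 4
d = rank(p) − rank(q): -4, -4, 2, 0, 5, 1; Σd² = 62
ρ = 1 − 6Σd² / [n(n²−1)] = 1 − 6×62 / (6×35) = 1 − 372/210 ≈ -0.771

-0.771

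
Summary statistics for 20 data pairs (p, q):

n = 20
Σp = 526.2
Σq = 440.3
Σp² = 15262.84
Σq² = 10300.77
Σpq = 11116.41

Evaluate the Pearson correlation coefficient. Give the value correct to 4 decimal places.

-0.5040

r = (nΣpq − ΣpΣq) / √[(nΣp² − (Σp)²)(nΣq² − (Σq)²)]
Numerator: 20×11116.41 − 526.2×440.3 = -9357.66
Denominator: √[(305256.8 − 276886.44)(206015.4 − 193864.09)] = √[28370.36 × 12151.31] = 18567.0956
r = -9357.66 / 18567.0956 ≈ -0.5040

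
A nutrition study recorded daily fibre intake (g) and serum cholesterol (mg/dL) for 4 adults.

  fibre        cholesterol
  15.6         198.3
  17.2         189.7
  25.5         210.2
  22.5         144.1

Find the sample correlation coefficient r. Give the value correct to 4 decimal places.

n = 4, Σx = 80.8, Σy = 742.3, Σx² = 1695.7, Σy² = 140257.83, Σxy = 14958.67
nΣxy − ΣxΣy = 59834.68 − 59977.84 = -143.16
nΣx² − (Σx)² = 6782.8 − 6528.64 = 254.16; nΣy² − (Σy)² = 561031.32 − 551009.29 = 10022.03
r = -143.16 / √(254.16 × 10022.03) = -143.16 / 1595.9947 ≈ -0.0897

-0.0897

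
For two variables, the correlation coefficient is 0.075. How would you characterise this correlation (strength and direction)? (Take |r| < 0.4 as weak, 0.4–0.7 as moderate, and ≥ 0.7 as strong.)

r = 0.075 > 0 so the relationship is positive.
|r| = 0.075, which falls in the weak range.

weak positive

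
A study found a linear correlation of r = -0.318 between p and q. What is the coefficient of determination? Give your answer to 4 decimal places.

0.1011

r² = (-0.318)² = 0.1011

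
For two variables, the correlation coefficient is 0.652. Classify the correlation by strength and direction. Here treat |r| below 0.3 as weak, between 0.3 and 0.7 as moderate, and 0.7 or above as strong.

moderate positive

r = 0.652 > 0 so the relationship is positive.
|r| = 0.652, which falls in the moderate range.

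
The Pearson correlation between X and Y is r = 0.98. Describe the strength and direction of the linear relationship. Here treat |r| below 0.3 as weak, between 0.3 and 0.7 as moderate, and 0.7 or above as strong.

strong positive

r = 0.98 > 0 so the relationship is positive.
|r| = 0.98, which falls in the strong range.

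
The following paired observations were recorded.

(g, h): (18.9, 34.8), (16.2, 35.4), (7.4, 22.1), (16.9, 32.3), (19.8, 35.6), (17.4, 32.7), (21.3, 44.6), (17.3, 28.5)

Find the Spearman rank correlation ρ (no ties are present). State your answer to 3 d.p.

Rank g: 6, 2, 1, 3, 7, 5, 8, 4
Rank h: 5, 6, 1, 3, 7, 4, 8, 2
d = rank(g) − rank(h): 1, -4, 0, 0, 0, 1, 0, 2; Σd² = 22
ρ = 1 − 6Σd² / [n(n²−1)] = 1 − 6×22 / (8×63) = 1 − 132/504 ≈ 0.738

0.738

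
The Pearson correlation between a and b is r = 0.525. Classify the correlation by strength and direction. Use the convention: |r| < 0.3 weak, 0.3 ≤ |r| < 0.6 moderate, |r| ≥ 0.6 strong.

moderate positive

r = 0.525 > 0 so the relationship is positive.
|r| = 0.525, which falls in the moderate range.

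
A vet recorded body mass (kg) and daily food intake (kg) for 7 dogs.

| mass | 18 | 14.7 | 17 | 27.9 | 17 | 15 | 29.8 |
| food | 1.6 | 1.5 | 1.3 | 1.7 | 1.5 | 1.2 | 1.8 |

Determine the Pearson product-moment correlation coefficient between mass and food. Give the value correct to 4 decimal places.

0.8118

n = 7, Σx = 139.4, Σy = 10.6, Σx² = 3009.54, Σy² = 16.32, Σxy = 217.52
nΣxy − ΣxΣy = 1522.64 − 1477.64 = 45
nΣx² − (Σx)² = 21066.78 − 19432.36 = 1634.42; nΣy² − (Σy)² = 114.24 − 112.36 = 1.88
r = 45 / √(1634.42 × 1.88) = 45 / 55.4320 ≈ 0.8118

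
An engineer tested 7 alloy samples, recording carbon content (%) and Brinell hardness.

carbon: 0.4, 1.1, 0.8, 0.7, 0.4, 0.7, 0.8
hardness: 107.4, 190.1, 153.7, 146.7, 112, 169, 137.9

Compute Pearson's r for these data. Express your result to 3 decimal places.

n = 7, Σx = 4.9, Σy = 1016.8, Σx² = 3.79, Σy² = 152938.76, Σxy = 751.14
nΣxy − ΣxΣy = 5257.98 − 4982.32 = 275.66
nΣx² − (Σx)² = 26.53 − 24.01 = 2.52; nΣy² − (Σy)² = 1070571.32 − 1033882.24 = 36689.08
r = 275.66 / √(2.52 × 36689.08) = 275.66 / 304.0666 ≈ 0.907

0.907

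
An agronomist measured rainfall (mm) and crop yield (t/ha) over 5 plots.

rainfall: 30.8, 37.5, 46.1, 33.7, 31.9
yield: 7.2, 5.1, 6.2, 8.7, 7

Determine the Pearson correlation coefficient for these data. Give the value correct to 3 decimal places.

n = 5, Σx = 180, Σy = 34.2, Σx² = 6633.4, Σy² = 240.98, Σxy = 1215.32
nΣxy − ΣxΣy = 6076.6 − 6156 = -79.4
nΣx² − (Σx)² = 33167 − 32400 = 767; nΣy² − (Σy)² = 1204.9 − 1169.64 = 35.26
r = -79.4 / √(767 × 35.26) = -79.4 / 164.4519 ≈ -0.483

-0.483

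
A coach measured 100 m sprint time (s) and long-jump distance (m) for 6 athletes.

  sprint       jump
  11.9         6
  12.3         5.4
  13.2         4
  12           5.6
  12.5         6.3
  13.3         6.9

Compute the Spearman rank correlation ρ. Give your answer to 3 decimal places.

Rank sprint: 1, 3, 5, 2, 4, 6
Rank jump: 4, 2, 1, 3, 5, 6
d = rank(sprint) − rank(jump): -3, 1, 4, -1, -1, 0; Σd² = 28
ρ = 1 − 6Σd² / [n(n²−1)] = 1 − 6×28 / (6×35) = 1 − 168/210 ≈ 0.200

0.200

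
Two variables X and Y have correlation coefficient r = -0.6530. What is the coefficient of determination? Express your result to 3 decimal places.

0.426

r² = (-0.6530)² = 0.426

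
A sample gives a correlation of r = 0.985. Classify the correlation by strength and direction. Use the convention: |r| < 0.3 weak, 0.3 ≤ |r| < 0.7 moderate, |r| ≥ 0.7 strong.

strong positive

r = 0.985 > 0 so the relationship is positive.
|r| = 0.985, which falls in the strong range.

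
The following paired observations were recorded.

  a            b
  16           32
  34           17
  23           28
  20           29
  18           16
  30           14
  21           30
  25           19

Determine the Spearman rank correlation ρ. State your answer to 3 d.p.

-0.571

Rank a: 1, 8, 5, 3, 2, 7, 4, 6
Rank b: 8, 3, 5, 6, 2, 1, 7, 4
d = rank(a) − rank(b): -7, 5, 0, -3, 0, 6, -3, 2; Σd² = 132
ρ = 1 − 6Σd² / [n(n²−1)] = 1 − 6×132 / (8×63) = 1 − 792/504 ≈ -0.571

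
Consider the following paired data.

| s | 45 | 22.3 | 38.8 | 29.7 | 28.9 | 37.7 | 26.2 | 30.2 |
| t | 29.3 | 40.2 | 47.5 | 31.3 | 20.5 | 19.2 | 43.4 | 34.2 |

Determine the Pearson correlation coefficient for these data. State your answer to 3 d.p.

-0.220

n = 8, Σs = 258.8, Σt = 265.6, Σs² = 8764.8, Σt² = 9552.56, Σst = 8473.78
nΣst − ΣsΣt = 67790.24 − 68737.28 = -947.04
nΣs² − (Σs)² = 70118.4 − 66977.44 = 3140.96; nΣt² − (Σt)² = 76420.48 − 70543.36 = 5877.12
r = -947.04 / √(3140.96 × 5877.12) = -947.04 / 4296.4868 ≈ -0.220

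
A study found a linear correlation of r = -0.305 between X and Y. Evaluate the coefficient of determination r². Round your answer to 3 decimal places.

r² = (-0.305)² = 0.093

0.093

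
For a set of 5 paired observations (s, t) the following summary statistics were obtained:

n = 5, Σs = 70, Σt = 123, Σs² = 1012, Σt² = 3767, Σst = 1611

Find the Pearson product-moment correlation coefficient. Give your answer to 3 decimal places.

-0.721

r = (nΣst − ΣsΣt) / √[(nΣs² − (Σs)²)(nΣt² − (Σt)²)]
Numerator: 5×1611 − 70×123 = -555
Denominator: √[(5060 − 4900)(18835 − 15129)] = √[160 × 3706] = 770.0390
r = -555 / 770.0390 ≈ -0.721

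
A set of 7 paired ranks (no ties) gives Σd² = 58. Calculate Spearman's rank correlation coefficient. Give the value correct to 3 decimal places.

ρ = 1 − 6Σd² / [n(n²−1)] = 1 − 6×58 / (7×48)
  = 1 − 348/336 = 1 − 1.0357 ≈ -0.036

-0.036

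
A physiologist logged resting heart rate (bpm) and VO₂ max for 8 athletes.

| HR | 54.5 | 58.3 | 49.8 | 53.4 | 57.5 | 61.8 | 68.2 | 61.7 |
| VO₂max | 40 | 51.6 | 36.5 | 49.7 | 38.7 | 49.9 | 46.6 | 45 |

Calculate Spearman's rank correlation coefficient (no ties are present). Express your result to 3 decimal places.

Rank HR: 3, 5, 1, 2, 4, 7, 8, 6
Rank VO₂max: 3, 8, 1, 6, 2, 7, 5, 4
d = rank(HR) − rank(VO₂max): 0, -3, 0, -4, 2, 0, 3, 2; Σd² = 42
ρ = 1 − 6Σd² / [n(n²−1)] = 1 − 6×42 / (8×63) = 1 − 252/504 ≈ 0.500

0.500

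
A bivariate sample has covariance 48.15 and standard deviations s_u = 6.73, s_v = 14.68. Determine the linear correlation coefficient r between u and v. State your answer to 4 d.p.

0.4874

r = Cov(u,v) / (s_u · s_v) = 48.15 / (6.73 × 14.68)
  = 48.15 / 98.7964 ≈ 0.4874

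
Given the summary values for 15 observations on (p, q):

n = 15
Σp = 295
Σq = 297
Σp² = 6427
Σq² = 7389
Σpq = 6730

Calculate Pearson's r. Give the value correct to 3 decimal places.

r = (nΣpq − ΣpΣq) / √[(nΣp² − (Σp)²)(nΣq² − (Σq)²)]
Numerator: 15×6730 − 295×297 = 13335
Denominator: √[(96405 − 87025)(110835 − 88209)] = √[9380 × 22626] = 14568.1804
r = 13335 / 14568.1804 ≈ 0.915

0.915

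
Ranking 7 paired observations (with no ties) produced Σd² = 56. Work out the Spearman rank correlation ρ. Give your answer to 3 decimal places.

ρ = 1 − 6Σd² / [n(n²−1)] = 1 − 6×56 / (7×48)
  = 1 − 336/336 = 1 − 1.0000 ≈ 0.000

0.000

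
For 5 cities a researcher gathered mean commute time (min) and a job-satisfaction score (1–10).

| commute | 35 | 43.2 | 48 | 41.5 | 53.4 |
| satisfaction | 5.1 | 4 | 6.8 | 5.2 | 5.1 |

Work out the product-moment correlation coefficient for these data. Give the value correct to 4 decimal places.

0.2622

n = 5, Σx = 221.1, Σy = 26.2, Σx² = 9969.05, Σy² = 141.3, Σxy = 1165.84
nΣxy − ΣxΣy = 5829.2 − 5792.82 = 36.38
nΣx² − (Σx)² = 49845.25 − 48885.21 = 960.04; nΣy² − (Σy)² = 706.5 − 686.44 = 20.06
r = 36.38 / √(960.04 × 20.06) = 36.38 / 138.7746 ≈ 0.2622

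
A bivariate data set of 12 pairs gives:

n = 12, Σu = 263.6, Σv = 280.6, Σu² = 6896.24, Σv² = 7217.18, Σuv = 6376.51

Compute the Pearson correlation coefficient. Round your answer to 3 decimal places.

r = (nΣuv − ΣuΣv) / √[(nΣu² − (Σu)²)(nΣv² − (Σv)²)]
Numerator: 12×6376.51 − 263.6×280.6 = 2551.96
Denominator: √[(82754.88 − 69484.96)(86606.16 − 78736.36)] = √[13269.92 × 7869.8] = 10219.1789
r = 2551.96 / 10219.1789 ≈ 0.250

0.250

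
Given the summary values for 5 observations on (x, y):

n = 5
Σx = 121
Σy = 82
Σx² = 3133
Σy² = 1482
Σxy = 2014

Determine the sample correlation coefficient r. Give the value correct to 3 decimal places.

r = (nΣxy − ΣxΣy) / √[(nΣx² − (Σx)²)(nΣy² − (Σy)²)]
Numerator: 5×2014 − 121×82 = 148
Denominator: √[(15665 − 14641)(7410 − 6724)] = √[1024 × 686] = 838.1313
r = 148 / 838.1313 ≈ 0.177

0.177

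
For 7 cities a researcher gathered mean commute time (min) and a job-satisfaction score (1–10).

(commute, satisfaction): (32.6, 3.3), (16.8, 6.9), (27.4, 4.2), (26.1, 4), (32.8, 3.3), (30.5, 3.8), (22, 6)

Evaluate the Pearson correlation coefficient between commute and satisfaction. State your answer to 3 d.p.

n = 7, Σx = 188.2, Σy = 31.5, Σx² = 5267.06, Σy² = 153.47, Σxy = 799.12
nΣxy − ΣxΣy = 5593.84 − 5928.3 = -334.46
nΣx² − (Σx)² = 36869.42 − 35419.24 = 1450.18; nΣy² − (Σy)² = 1074.29 − 992.25 = 82.04
r = -334.46 / √(1450.18 × 82.04) = -334.46 / 344.9243 ≈ -0.970

-0.970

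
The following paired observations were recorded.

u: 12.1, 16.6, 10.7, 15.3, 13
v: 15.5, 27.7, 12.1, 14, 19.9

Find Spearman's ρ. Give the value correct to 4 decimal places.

0.7000

Rank u: 2, 5, 1, 4, 3
Rank v: 3, 5, 1, 2, 4
d = rank(u) − rank(v): -1, 0, 0, 2, -1; Σd² = 6
ρ = 1 − 6Σd² / [n(n²−1)] = 1 − 6×6 / (5×24) = 1 − 36/120 ≈ 0.7000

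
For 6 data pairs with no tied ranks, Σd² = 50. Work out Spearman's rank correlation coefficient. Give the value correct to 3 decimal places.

ρ = 1 − 6Σd² / [n(n²−1)] = 1 − 6×50 / (6×35)
  = 1 − 300/210 = 1 − 1.4286 ≈ -0.429

-0.429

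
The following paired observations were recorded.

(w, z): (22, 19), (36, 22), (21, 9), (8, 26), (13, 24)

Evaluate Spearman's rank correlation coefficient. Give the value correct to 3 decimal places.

Rank w: 4, 5, 3, 1, 2
Rank z: 2, 3, 1, 5, 4
d = rank(w) − rank(z): 2, 2, 2, -4, -2; Σd² = 32
ρ = 1 − 6Σd² / [n(n²−1)] = 1 − 6×32 / (5×24) = 1 − 192/120 ≈ -0.600

-0.600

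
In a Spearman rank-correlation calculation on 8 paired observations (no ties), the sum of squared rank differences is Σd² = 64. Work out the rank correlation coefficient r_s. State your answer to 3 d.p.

ρ = 1 − 6Σd² / [n(n²−1)] = 1 − 6×64 / (8×63)
  = 1 − 384/504 = 1 − 0.7619 ≈ 0.238

0.238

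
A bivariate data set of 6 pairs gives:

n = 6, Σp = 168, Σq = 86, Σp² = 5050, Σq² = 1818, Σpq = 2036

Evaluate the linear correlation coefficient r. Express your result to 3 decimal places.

-0.827

r = (nΣpq − ΣpΣq) / √[(nΣp² − (Σp)²)(nΣq² − (Σq)²)]
Numerator: 6×2036 − 168×86 = -2232
Denominator: √[(30300 − 28224)(10908 − 7396)] = √[2076 × 3512] = 2700.1689
r = -2232 / 2700.1689 ≈ -0.827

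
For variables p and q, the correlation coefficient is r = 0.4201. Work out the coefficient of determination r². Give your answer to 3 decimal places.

0.176

r² = (0.4201)² = 0.176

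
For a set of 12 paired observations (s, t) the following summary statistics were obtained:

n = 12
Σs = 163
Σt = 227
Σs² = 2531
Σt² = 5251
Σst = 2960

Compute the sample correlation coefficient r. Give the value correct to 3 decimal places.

-0.224

r = (nΣst − ΣsΣt) / √[(nΣs² − (Σs)²)(nΣt² − (Σt)²)]
Numerator: 12×2960 − 163×227 = -1481
Denominator: √[(30372 − 26569)(63012 − 51529)] = √[3803 × 11483] = 6608.3167
r = -1481 / 6608.3167 ≈ -0.224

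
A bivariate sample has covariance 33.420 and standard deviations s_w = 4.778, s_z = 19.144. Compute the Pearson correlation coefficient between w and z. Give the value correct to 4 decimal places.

r = Cov(w,z) / (s_w · s_z) = 33.420 / (4.778 × 19.144)
  = 33.420 / 91.4700 ≈ 0.3654

0.3654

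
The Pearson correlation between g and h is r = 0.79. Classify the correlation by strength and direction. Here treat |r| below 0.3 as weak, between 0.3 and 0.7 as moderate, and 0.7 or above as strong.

r = 0.79 > 0 so the relationship is positive.
|r| = 0.79, which falls in the strong range.

strong positive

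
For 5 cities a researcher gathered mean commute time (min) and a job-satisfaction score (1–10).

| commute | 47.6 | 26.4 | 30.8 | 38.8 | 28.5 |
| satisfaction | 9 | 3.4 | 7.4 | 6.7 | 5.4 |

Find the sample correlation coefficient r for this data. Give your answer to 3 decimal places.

n = 5, Σx = 172.1, Σy = 31.9, Σx² = 6229.05, Σy² = 221.37, Σxy = 1159.94
nΣxy − ΣxΣy = 5799.7 − 5489.99 = 309.71
nΣx² − (Σx)² = 31145.25 − 29618.41 = 1526.84; nΣy² − (Σy)² = 1106.85 − 1017.61 = 89.24
r = 309.71 / √(1526.84 × 89.24) = 309.71 / 369.1276 ≈ 0.839

0.839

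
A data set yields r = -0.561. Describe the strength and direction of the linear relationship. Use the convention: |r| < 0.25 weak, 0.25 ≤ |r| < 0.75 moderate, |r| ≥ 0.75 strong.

moderate negative

r = -0.561 < 0 so the relationship is negative.
|r| = 0.561, which falls in the moderate range.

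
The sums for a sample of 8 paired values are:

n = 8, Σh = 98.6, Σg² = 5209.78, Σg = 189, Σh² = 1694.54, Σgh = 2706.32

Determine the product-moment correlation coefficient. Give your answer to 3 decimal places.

0.631

r = (nΣgh − ΣgΣh) / √[(nΣg² − (Σg)²)(nΣh² − (Σh)²)]
Numerator: 8×2706.32 − 189×98.6 = 3015.16
Denominator: √[(41678.24 − 35721)(13556.32 − 9721.96)] = √[5957.24 × 3834.36] = 4779.3517
r = 3015.16 / 4779.3517 ≈ 0.631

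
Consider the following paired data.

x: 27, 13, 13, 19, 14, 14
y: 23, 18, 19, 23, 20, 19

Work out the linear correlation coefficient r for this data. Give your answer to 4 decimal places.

n = 6, Σx = 100, Σy = 122, Σx² = 1820, Σy² = 2504, Σxy = 2085
nΣxy − ΣxΣy = 12510 − 12200 = 310
nΣx² − (Σx)² = 10920 − 10000 = 920; nΣy² − (Σy)² = 15024 − 14884 = 140
r = 310 / √(920 × 140) = 310 / 358.8872 ≈ 0.8638

0.8638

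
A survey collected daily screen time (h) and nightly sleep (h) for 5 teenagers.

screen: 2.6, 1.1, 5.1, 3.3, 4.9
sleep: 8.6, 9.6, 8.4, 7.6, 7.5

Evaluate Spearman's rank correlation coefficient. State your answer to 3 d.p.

-0.700

Rank screen: 2, 1, 5, 3, 4
Rank sleep: 4, 5, 3, 2, 1
d = rank(screen) − rank(sleep): -2, -4, 2, 1, 3; Σd² = 34
ρ = 1 − 6Σd² / [n(n²−1)] = 1 − 6×34 / (5×24) = 1 − 204/120 ≈ -0.700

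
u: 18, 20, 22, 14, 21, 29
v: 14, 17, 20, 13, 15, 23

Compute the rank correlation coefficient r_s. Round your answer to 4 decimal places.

0.9429

Rank u: 2, 3, 5, 1, 4, 6
Rank v: 2, 4, 5, 1, 3, 6
d = rank(u) − rank(v): 0, -1, 0, 0, 1, 0; Σd² = 2
ρ = 1 − 6Σd² / [n(n²−1)] = 1 − 6×2 / (6×35) = 1 − 12/210 ≈ 0.9429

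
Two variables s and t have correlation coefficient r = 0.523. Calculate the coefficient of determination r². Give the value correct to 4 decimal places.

0.2735

r² = (0.523)² = 0.2735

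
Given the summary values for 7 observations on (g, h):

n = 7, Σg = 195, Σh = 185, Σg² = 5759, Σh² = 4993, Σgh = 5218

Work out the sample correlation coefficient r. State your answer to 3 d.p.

r = (nΣgh − ΣgΣh) / √[(nΣg² − (Σg)²)(nΣh² − (Σh)²)]
Numerator: 7×5218 − 195×185 = 451
Denominator: √[(40313 − 38025)(34951 − 34225)] = √[2288 × 726] = 1288.8320
r = 451 / 1288.8320 ≈ 0.350

0.350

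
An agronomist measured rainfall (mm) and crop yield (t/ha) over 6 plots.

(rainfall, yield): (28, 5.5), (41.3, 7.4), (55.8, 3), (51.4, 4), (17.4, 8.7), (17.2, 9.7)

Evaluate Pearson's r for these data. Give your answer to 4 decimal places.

-0.8794

n = 6, Σx = 211.1, Σy = 38.3, Σx² = 8843.89, Σy² = 279.79, Σxy = 1150.84
nΣxy − ΣxΣy = 6905.04 − 8085.13 = -1180.09
nΣx² − (Σx)² = 53063.34 − 44563.21 = 8500.13; nΣy² − (Σy)² = 1678.74 − 1466.89 = 211.85
r = -1180.09 / √(8500.13 × 211.85) = -1180.09 / 1341.9212 ≈ -0.8794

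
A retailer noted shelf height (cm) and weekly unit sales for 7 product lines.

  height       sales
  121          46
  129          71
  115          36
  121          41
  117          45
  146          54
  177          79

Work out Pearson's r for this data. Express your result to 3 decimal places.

0.813

n = 7, Σx = 926, Σy = 372, Σx² = 125482, Σy² = 21316, Σxy = 50958
nΣxy − ΣxΣy = 356706 − 344472 = 12234
nΣx² − (Σx)² = 878374 − 857476 = 20898; nΣy² − (Σy)² = 149212 − 138384 = 10828
r = 12234 / √(20898 × 10828) = 12234 / 15042.7240 ≈ 0.813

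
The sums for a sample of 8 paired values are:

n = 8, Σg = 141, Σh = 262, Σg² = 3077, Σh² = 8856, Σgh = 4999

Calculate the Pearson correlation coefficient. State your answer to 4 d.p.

r = (nΣgh − ΣgΣh) / √[(nΣg² − (Σg)²)(nΣh² − (Σh)²)]
Numerator: 8×4999 − 141×262 = 3050
Denominator: √[(24616 − 19881)(70848 − 68644)] = √[4735 × 2204] = 3230.4706
r = 3050 / 3230.4706 ≈ 0.9441

0.9441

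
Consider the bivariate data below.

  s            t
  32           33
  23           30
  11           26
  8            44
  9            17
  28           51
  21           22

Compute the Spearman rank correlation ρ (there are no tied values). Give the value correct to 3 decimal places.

0.357

Rank s: 7, 5, 3, 1, 2, 6, 4
Rank t: 5, 4, 3, 6, 1, 7, 2
d = rank(s) − rank(t): 2, 1, 0, -5, 1, -1, 2; Σd² = 36
ρ = 1 − 6Σd² / [n(n²−1)] = 1 − 6×36 / (7×48) = 1 − 216/336 ≈ 0.357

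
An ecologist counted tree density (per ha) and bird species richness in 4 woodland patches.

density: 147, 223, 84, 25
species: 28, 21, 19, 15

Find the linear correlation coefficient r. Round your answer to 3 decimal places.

n = 4, Σx = 479, Σy = 83, Σx² = 79019, Σy² = 1811, Σxy = 10770
nΣxy − ΣxΣy = 43080 − 39757 = 3323
nΣx² − (Σx)² = 316076 − 229441 = 86635; nΣy² − (Σy)² = 7244 − 6889 = 355
r = 3323 / √(86635 × 355) = 3323 / 5545.7574 ≈ 0.599

0.599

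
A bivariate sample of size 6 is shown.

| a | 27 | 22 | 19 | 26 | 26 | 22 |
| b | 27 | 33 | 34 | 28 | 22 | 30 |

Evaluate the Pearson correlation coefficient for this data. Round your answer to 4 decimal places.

-0.8283

n = 6, Σa = 142, Σb = 174, Σa² = 3410, Σb² = 5142, Σab = 4061
nΣab − ΣaΣb = 24366 − 24708 = -342
nΣa² − (Σa)² = 20460 − 20164 = 296; nΣb² − (Σb)² = 30852 − 30276 = 576
r = -342 / √(296 × 576) = -342 / 412.9116 ≈ -0.8283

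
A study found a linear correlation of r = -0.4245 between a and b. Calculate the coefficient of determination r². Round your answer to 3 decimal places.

r² = (-0.4245)² = 0.180

0.180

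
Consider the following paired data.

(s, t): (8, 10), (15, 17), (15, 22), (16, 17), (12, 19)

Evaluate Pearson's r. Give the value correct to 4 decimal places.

n = 5, Σs = 66, Σt = 85, Σs² = 914, Σt² = 1523, Σst = 1165
nΣst − ΣsΣt = 5825 − 5610 = 215
nΣs² − (Σs)² = 4570 − 4356 = 214; nΣt² − (Σt)² = 7615 − 7225 = 390
r = 215 / √(214 × 390) = 215 / 288.8944 ≈ 0.7442

0.7442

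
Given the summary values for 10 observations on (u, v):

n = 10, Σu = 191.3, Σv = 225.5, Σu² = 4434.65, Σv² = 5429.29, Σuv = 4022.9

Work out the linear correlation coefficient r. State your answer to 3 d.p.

-0.563

r = (nΣuv − ΣuΣv) / √[(nΣu² − (Σu)²)(nΣv² − (Σv)²)]
Numerator: 10×4022.9 − 191.3×225.5 = -2909.15
Denominator: √[(44346.5 − 36595.69)(54292.9 − 50850.25)] = √[7750.81 × 3442.65] = 5165.5906
r = -2909.15 / 5165.5906 ≈ -0.563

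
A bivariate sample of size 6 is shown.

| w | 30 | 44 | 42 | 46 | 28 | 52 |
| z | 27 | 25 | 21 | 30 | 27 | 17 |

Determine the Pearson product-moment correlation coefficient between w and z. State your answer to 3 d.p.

n = 6, Σw = 242, Σz = 147, Σw² = 10204, Σz² = 3713, Σwz = 5812
nΣwz − ΣwΣz = 34872 − 35574 = -702
nΣw² − (Σw)² = 61224 − 58564 = 2660; nΣz² − (Σz)² = 22278 − 21609 = 669
r = -702 / √(2660 × 669) = -702 / 1333.9940 ≈ -0.526

-0.526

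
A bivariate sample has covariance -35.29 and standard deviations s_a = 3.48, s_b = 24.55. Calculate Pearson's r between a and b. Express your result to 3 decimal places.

-0.413

r = Cov(a,b) / (s_a · s_b) = -35.29 / (3.48 × 24.55)
  = -35.29 / 85.4340 ≈ -0.413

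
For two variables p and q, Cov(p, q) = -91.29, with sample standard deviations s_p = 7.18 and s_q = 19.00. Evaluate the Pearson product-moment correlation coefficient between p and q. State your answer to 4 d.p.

-0.6692

r = Cov(p,q) / (s_p · s_q) = -91.29 / (7.18 × 19.00)
  = -91.29 / 136.4200 ≈ -0.6692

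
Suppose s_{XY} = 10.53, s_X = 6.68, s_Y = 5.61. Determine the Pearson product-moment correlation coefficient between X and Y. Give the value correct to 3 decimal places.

r = Cov(X,Y) / (s_X · s_Y) = 10.53 / (6.68 × 5.61)
  = 10.53 / 37.4748 ≈ 0.281

0.281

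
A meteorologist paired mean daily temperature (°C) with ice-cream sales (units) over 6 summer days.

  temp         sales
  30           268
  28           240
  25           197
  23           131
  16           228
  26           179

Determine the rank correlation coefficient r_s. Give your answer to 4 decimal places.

0.6000

Rank temp: 6, 5, 3, 2, 1, 4
Rank sales: 6, 5, 3, 1, 4, 2
d = rank(temp) − rank(sales): 0, 0, 0, 1, -3, 2; Σd² = 14
ρ = 1 − 6Σd² / [n(n²−1)] = 1 − 6×14 / (6×35) = 1 − 84/210 ≈ 0.6000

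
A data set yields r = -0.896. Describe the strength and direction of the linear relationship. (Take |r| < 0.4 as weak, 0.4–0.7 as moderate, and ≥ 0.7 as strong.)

r = -0.896 < 0 so the relationship is negative.
|r| = 0.896, which falls in the strong range.

strong negative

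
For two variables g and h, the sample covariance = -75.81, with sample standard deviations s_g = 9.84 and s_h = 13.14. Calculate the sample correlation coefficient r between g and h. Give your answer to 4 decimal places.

-0.5863

r = Cov(g,h) / (s_g · s_h) = -75.81 / (9.84 × 13.14)
  = -75.81 / 129.2976 ≈ -0.5863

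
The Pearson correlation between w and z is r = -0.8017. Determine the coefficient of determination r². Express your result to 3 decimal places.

r² = (-0.8017)² = 0.643

0.643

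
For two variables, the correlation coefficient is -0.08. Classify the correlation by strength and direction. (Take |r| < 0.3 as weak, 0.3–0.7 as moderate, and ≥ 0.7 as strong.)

weak negative

r = -0.08 < 0 so the relationship is negative.
|r| = 0.08, which falls in the weak range.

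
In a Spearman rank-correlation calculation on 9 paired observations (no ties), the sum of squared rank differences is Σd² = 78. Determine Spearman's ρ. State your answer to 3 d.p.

0.350

ρ = 1 − 6Σd² / [n(n²−1)] = 1 − 6×78 / (9×80)
  = 1 − 468/720 = 1 − 0.6500 ≈ 0.350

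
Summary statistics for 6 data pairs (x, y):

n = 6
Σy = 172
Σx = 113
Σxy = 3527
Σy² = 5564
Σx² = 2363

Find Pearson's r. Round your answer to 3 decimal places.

0.746

r = (nΣxy − ΣxΣy) / √[(nΣx² − (Σx)²)(nΣy² − (Σy)²)]
Numerator: 6×3527 − 113×172 = 1726
Denominator: √[(14178 − 12769)(33384 − 29584)] = √[1409 × 3800] = 2313.9144
r = 1726 / 2313.9144 ≈ 0.746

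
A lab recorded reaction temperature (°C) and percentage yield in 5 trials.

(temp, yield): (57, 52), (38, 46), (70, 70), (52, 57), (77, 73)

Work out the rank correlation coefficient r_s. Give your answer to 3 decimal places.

0.900

Rank temp: 3, 1, 4, 2, 5
Rank yield: 2, 1, 4, 3, 5
d = rank(temp) − rank(yield): 1, 0, 0, -1, 0; Σd² = 2
ρ = 1 − 6Σd² / [n(n²−1)] = 1 − 6×2 / (5×24) = 1 − 12/120 ≈ 0.900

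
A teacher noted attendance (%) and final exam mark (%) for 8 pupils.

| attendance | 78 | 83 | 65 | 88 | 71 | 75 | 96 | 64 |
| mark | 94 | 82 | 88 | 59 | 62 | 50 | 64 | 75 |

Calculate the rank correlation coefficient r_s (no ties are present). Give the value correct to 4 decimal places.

Rank attendance: 5, 6, 2, 7, 3, 4, 8, 1
Rank mark: 8, 6, 7, 2, 3, 1, 4, 5
d = rank(attendance) − rank(mark): -3, 0, -5, 5, 0, 3, 4, -4; Σd² = 100
ρ = 1 − 6Σd² / [n(n²−1)] = 1 − 6×100 / (8×63) = 1 − 600/504 ≈ -0.1905

-0.1905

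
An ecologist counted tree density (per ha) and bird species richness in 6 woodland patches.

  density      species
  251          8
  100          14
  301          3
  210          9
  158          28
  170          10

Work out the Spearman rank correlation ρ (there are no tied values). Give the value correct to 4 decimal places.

-0.9429

Rank density: 5, 1, 6, 4, 2, 3
Rank species: 2, 5, 1, 3, 6, 4
d = rank(density) − rank(species): 3, -4, 5, 1, -4, -1; Σd² = 68
ρ = 1 − 6Σd² / [n(n²−1)] = 1 − 6×68 / (6×35) = 1 − 408/210 ≈ -0.9429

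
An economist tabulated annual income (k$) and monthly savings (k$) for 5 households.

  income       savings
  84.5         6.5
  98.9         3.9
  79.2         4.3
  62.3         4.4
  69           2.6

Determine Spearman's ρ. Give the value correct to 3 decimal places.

Rank income: 4, 5, 3, 1, 2
Rank savings: 5, 2, 3, 4, 1
d = rank(income) − rank(savings): -1, 3, 0, -3, 1; Σd² = 20
ρ = 1 − 6Σd² / [n(n²−1)] = 1 − 6×20 / (5×24) = 1 − 120/120 ≈ 0.000

0.000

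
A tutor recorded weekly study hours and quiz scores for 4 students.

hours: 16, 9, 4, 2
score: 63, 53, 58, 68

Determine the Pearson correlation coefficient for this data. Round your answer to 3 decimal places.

-0.186

n = 4, Σx = 31, Σy = 242, Σx² = 357, Σy² = 14766, Σxy = 1853
nΣxy − ΣxΣy = 7412 − 7502 = -90
nΣx² − (Σx)² = 1428 − 961 = 467; nΣy² − (Σy)² = 59064 − 58564 = 500
r = -90 / √(467 × 500) = -90 / 483.2184 ≈ -0.186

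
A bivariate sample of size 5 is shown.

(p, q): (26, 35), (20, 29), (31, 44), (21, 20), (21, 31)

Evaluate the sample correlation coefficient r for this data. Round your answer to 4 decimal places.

n = 5, Σp = 119, Σq = 159, Σp² = 2919, Σq² = 5363, Σpq = 3925
nΣpq − ΣpΣq = 19625 − 18921 = 704
nΣp² − (Σp)² = 14595 − 14161 = 434; nΣq² − (Σq)² = 26815 − 25281 = 1534
r = 704 / √(434 × 1534) = 704 / 815.9387 ≈ 0.8628

0.8628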